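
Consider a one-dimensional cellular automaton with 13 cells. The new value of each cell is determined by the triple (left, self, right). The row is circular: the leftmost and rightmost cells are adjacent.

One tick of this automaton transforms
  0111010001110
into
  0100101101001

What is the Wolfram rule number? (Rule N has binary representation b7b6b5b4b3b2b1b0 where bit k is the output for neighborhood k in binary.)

position 2: 111 → 0  (bit 7 = 0)
position 3: 110 → 0  (bit 6 = 0)
position 4: 101 → 1  (bit 5 = 1)
position 6: 100 → 1  (bit 4 = 1)
position 1: 011 → 1  (bit 3 = 1)
position 5: 010 → 0  (bit 2 = 0)
position 0: 001 → 0  (bit 1 = 0)
position 7: 000 → 1  (bit 0 = 1)
bits b7..b0 = 00111001 = 57

57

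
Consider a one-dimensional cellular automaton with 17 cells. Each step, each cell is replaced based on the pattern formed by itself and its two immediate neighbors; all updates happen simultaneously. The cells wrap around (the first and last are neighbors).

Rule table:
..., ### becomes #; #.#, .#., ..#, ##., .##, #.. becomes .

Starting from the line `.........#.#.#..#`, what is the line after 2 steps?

..#####..########

.#######.........
..#####..########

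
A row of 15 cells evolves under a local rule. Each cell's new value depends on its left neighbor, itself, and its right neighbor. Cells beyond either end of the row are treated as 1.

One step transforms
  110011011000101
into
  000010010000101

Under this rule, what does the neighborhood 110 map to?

At position 1 the neighborhood is 110; the next row has 0 there.

0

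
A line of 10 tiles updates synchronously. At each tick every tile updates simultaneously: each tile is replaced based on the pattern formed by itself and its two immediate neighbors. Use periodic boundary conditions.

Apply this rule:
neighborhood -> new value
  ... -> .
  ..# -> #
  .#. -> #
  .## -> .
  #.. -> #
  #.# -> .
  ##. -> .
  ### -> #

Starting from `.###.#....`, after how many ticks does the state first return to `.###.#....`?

#.#..##...
#.###..#.#
...#.###..
..##..#.#.
.#..###.##
.###.#....

6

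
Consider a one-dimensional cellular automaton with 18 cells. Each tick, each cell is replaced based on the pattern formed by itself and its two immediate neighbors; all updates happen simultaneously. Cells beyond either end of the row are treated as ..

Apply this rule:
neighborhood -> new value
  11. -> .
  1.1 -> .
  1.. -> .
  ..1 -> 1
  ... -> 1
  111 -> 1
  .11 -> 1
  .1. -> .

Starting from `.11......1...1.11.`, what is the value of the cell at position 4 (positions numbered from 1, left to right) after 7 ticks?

.

11..11111..11..1..
1..11111..11..1..1
..11111..11..1..1.
111111..11..1..1..
11111..11..1..1..1
1111..11..1..1..1.
111..11..1..1..1..
position 4 holds .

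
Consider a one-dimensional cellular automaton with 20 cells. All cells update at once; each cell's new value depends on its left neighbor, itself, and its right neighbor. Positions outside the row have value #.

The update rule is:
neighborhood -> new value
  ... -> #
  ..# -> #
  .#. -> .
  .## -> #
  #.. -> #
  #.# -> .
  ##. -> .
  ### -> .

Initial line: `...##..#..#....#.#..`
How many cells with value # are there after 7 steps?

####.##.##.####...##
.....#..#..#...####.
#####.##.##.####....
......#..#..#...####
######.##.##.####...
.......#..#..#...###
#######.##.##.####..
count of #: 15

15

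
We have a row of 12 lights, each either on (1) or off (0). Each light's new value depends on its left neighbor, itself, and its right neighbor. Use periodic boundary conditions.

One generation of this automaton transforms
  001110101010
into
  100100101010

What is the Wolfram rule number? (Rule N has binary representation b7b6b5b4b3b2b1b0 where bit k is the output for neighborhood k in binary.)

position 3: 111 → 1  (bit 7 = 1)
position 4: 110 → 0  (bit 6 = 0)
position 5: 101 → 0  (bit 5 = 0)
position 11: 100 → 0  (bit 4 = 0)
position 2: 011 → 0  (bit 3 = 0)
position 6: 010 → 1  (bit 2 = 1)
position 1: 001 → 0  (bit 1 = 0)
position 0: 000 → 1  (bit 0 = 1)
bits b7..b0 = 10000101 = 133

133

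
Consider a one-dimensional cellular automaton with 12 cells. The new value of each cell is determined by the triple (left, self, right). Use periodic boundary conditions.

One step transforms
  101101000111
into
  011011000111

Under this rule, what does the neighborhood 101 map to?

At position 1 the neighborhood is 101; the next row has 1 there.

1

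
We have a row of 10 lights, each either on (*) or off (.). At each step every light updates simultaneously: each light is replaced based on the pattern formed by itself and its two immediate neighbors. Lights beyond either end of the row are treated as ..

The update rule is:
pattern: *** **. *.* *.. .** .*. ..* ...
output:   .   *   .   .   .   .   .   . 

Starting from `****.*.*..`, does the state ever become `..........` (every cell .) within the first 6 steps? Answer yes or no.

step 1: ...*......
step 2: ..........
all cells are . at step 2

yes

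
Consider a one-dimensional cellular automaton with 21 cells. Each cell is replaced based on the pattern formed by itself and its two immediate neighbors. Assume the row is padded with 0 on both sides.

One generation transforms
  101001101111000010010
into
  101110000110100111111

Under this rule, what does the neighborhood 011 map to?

At position 5 the neighborhood is 011; the next row has 0 there.

0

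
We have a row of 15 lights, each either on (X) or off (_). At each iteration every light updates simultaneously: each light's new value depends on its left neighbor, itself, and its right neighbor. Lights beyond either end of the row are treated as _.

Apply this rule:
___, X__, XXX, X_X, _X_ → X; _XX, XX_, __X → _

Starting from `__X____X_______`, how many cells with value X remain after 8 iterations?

9

iteration 1: X_XXXX_XXXXXXXX
iteration 2: XX_XX_X_XXXXXX_
iteration 3: __X__XXX_XXXX_X
iteration 4: X_XX__X_X_XX_XX
iteration 5: XX__X_XXXX__X__
iteration 6: __X_XX_XX_X_XXX
iteration 7: X_XX__X__XXX_X_
iteration 8: XX__X_XX__X_XXX
count of X: 9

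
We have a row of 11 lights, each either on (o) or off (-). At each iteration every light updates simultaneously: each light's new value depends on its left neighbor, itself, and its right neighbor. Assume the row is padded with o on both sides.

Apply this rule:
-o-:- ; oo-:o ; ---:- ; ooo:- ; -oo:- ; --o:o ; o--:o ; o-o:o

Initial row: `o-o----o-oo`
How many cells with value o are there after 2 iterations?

oo-o--o-o--
-oo-oo-o-oo
count of o: 7

7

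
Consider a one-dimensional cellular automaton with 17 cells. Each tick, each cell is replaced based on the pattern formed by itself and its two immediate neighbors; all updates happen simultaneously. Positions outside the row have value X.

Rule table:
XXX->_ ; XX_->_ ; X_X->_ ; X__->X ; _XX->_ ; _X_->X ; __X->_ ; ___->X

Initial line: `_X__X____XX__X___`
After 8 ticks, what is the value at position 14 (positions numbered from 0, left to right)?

_

tick 1: _XX_XXXX___X_XXX_
tick 2: ________XX_X_____
tick 3: XXXXXXX____XXXXX_
tick 4: _______XXX_______
tick 5: XXXXXX____XXXXXX_
tick 6: ______XXX________
tick 7: XXXXX____XXXXXXX_
tick 8: _____XXX_________
position 14 holds _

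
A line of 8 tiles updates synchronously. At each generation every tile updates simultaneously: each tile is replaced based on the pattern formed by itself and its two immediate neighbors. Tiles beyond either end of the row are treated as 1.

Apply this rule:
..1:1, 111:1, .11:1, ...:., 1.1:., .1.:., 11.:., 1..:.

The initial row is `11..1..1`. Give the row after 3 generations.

1..1..11
..1..111
.1..1111

.1..1111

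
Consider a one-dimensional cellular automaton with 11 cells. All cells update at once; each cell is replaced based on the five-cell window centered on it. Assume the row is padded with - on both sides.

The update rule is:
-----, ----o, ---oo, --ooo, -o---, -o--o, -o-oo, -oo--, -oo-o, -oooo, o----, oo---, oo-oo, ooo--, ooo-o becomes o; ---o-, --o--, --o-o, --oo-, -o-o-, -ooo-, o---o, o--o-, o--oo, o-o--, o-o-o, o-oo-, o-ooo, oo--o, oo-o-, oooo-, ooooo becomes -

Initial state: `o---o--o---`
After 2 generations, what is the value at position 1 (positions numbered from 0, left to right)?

generation 1: -o---o--ooo
generation 2: --o---o-o-o
position 1 holds -

-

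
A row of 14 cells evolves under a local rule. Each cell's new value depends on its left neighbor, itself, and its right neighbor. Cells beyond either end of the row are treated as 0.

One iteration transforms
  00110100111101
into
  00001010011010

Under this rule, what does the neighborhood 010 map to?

At position 5 the neighborhood is 010; the next row has 0 there.

0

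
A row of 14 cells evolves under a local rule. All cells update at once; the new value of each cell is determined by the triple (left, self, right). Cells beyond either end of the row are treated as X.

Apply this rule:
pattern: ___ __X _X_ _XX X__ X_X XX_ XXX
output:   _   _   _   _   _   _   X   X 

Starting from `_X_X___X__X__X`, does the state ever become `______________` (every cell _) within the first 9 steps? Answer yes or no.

yes

step 1: ______________
all cells are _ at step 1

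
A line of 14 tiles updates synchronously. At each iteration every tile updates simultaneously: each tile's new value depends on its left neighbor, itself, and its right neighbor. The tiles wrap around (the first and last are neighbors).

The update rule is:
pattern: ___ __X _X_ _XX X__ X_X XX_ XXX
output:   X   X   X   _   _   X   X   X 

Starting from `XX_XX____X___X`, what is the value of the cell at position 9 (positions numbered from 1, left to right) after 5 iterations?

XXX_X_XXXX_XX_
_XXXXX_XXXX_XX
X_XXXXX_XXXX_X
XX_XXXXX_XXXX_
_XX_XXXXX_XXXX
position 9 holds X

X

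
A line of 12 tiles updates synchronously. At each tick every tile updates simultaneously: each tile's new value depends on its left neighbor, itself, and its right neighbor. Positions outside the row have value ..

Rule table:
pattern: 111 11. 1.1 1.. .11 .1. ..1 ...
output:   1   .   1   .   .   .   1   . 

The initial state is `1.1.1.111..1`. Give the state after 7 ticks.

.1.1.1.1..1.
1.1.1.1..1..
.1.1.1..1...
1.1.1..1....
.1.1..1.....
1.1..1......
.1..1.......

.1..1.......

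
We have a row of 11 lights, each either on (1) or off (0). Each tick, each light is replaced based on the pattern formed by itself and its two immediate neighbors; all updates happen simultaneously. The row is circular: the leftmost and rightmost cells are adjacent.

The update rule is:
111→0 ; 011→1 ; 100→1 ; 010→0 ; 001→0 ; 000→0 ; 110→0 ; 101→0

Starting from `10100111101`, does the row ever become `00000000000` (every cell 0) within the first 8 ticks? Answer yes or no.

no

00010100001
10000010000
01000001000
00100000100
00010000010
00001000001
10000100000
01000010000
tick 8 is 01000010000, still not uniform 0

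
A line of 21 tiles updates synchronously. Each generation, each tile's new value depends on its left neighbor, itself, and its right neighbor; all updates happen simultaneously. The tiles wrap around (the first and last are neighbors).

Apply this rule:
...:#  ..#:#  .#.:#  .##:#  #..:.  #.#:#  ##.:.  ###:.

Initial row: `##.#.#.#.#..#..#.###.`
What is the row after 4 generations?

#..##......##..##...#

#.########.##.####..#
.##.......##.##....##
##..#######.##..####.
#..##......##..##...#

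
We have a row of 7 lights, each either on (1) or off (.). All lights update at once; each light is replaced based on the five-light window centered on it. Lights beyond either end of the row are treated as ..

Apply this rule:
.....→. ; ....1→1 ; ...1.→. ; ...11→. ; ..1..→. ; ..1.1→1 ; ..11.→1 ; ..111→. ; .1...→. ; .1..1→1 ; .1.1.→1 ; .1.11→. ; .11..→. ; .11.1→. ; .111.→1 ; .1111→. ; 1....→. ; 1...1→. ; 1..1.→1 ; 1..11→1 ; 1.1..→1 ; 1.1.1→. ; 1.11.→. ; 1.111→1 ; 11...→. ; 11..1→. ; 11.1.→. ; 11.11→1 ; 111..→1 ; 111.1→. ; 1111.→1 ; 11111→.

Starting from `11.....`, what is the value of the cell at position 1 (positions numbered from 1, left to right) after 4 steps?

step 1: 1......
step 2: .......
step 3: .......  (fixed point — unchanged through step 4)
position 1 holds .

.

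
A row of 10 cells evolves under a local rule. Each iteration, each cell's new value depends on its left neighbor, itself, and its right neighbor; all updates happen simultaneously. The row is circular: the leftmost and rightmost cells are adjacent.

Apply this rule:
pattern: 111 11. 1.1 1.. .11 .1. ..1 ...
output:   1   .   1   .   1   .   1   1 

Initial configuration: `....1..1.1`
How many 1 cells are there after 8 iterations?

.111..1.1.
111..1.1..
11..1.1..1
1..1.1..11
..1.1..111
.1.1..111.
1.1..111..
.1..111..1
count of 1: 5

5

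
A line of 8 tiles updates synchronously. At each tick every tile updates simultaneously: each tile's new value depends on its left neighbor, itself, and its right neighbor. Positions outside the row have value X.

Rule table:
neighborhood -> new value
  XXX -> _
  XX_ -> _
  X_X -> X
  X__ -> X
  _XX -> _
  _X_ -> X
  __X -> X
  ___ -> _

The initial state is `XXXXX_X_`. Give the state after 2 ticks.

_____XXX
X___X___

X___X___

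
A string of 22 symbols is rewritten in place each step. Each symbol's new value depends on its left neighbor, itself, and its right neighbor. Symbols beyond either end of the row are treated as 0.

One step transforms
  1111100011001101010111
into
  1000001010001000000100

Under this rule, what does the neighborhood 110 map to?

At position 4 the neighborhood is 110; the next row has 0 there.

0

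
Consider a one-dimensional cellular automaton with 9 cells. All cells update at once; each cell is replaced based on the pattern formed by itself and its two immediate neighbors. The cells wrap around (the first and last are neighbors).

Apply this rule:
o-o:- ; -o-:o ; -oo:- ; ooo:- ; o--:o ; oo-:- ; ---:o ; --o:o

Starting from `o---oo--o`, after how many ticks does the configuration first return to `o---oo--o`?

2

tick 1: -ooo--oo-
tick 2: o---oo--o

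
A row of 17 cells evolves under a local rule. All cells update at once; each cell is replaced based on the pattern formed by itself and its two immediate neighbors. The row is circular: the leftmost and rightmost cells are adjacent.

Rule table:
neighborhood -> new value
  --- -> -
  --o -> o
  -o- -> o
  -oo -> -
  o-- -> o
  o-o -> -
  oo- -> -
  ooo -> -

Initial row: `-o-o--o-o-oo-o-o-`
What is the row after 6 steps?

o---ooo--o--o--oo

step 1: oo-oooo-o----o-oo
step 2: --------oo--oo---
step 3: -------o--oo--o--
step 4: ------oooo--oooo-
step 5: -----o----oo----o
step 6: o---ooo--o--o--oo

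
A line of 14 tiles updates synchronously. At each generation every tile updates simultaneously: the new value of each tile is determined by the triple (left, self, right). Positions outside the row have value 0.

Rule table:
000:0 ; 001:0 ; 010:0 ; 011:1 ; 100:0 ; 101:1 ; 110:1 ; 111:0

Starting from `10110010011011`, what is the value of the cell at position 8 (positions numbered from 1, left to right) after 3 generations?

0

01110000011111
01010000010001
00100000000000
position 8 holds 0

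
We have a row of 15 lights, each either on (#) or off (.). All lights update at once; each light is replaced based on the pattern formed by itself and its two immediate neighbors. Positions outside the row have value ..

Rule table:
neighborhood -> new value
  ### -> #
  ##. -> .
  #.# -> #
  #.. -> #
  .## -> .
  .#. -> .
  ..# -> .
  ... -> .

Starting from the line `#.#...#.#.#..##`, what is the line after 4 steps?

step 1: .#.#...#.#.#...
step 2: ..#.#...#.#.#..
step 3: ...#.#...#.#.#.
step 4: ....#.#...#.#.#

....#.#...#.#.#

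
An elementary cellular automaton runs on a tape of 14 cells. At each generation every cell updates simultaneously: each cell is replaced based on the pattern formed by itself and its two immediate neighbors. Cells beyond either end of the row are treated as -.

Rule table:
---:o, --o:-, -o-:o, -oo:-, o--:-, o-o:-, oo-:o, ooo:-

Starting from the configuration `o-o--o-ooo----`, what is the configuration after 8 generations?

o-o--o-o-o-o-o

o-o--o---o-ooo
o-o--o-o-o---o
o-o--o-o-o-o-o
o-o--o-o-o-o-o  (fixed point — unchanged through generation 8)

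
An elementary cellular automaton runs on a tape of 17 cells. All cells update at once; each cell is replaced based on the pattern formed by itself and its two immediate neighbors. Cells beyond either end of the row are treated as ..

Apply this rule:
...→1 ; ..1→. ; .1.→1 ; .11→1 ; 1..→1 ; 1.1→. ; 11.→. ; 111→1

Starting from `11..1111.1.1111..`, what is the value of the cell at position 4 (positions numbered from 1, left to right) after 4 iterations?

.

iteration 1: 1.1.111..1.111.11
iteration 2: 1.1.11.1.1.11..1.
iteration 3: 1.1.1..1.1.1.1.11
iteration 4: 1.1.11.1.1.1.1.1.
position 4 holds .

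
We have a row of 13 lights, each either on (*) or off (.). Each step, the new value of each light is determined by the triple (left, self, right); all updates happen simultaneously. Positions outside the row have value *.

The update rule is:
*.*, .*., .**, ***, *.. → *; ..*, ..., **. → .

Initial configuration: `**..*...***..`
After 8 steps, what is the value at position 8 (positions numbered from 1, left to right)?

*.*.**..**.*.
.****.*.*.***
****.********
***.*********
**.**********
*.***********
.************
*************
position 8 holds *

*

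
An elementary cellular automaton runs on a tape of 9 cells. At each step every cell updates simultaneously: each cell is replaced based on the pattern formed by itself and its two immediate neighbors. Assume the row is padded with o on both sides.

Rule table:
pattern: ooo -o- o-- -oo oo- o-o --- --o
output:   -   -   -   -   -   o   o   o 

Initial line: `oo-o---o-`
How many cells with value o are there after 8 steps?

4

step 1: --o--oo-o
step 2: -o--o--o-
step 3: o--o--o-o
step 4: --o--o-o-
step 5: -o--o-o-o
step 6: o--o-o-o-
step 7: --o-o-o-o
step 8: -o-o-o-o-
count of o: 4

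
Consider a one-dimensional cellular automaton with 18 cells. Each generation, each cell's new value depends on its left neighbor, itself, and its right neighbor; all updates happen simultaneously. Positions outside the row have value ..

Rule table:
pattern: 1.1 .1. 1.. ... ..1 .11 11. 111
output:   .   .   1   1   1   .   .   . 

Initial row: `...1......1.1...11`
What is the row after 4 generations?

..........111...11

generation 1: 111.111111...111..
generation 2: ..........111...11
generation 3: 1111111111...111..
generation 4: ..........111...11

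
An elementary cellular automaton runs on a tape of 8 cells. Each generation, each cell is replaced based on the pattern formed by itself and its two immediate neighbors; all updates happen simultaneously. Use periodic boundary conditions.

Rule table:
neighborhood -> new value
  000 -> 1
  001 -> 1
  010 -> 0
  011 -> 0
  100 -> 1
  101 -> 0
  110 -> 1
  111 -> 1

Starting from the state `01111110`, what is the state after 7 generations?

11111110

10111111
10011111
11101111
11100111
11111011
11111001
11111110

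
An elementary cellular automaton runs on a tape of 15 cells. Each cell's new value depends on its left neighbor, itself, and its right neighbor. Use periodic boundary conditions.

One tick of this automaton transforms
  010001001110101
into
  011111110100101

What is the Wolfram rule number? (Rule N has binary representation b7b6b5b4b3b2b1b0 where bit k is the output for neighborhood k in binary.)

position 9: 111 → 1  (bit 7 = 1)
position 10: 110 → 0  (bit 6 = 0)
position 0: 101 → 0  (bit 5 = 0)
position 2: 100 → 1  (bit 4 = 1)
position 8: 011 → 0  (bit 3 = 0)
position 1: 010 → 1  (bit 2 = 1)
position 4: 001 → 1  (bit 1 = 1)
position 3: 000 → 1  (bit 0 = 1)
bits b7..b0 = 10010111 = 151

151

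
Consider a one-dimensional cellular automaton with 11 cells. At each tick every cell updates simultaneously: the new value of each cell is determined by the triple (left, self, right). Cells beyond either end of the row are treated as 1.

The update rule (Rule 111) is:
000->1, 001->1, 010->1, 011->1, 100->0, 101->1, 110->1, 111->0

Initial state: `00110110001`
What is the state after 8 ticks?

tick 1: 01111110111
tick 2: 11000011100
tick 3: 01011110101
tick 4: 11110011111
tick 5: 00010110000
tick 6: 01111110111  (repeats tick 1; period 5)
tick 8: 01011110101

01011110101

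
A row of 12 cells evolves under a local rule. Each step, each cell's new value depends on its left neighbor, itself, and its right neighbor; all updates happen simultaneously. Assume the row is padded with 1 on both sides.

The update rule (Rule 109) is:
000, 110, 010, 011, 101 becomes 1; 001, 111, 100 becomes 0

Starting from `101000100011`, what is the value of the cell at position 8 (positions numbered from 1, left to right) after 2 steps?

step 1: 111010101010
step 2: 001111111111
position 8 holds 1

1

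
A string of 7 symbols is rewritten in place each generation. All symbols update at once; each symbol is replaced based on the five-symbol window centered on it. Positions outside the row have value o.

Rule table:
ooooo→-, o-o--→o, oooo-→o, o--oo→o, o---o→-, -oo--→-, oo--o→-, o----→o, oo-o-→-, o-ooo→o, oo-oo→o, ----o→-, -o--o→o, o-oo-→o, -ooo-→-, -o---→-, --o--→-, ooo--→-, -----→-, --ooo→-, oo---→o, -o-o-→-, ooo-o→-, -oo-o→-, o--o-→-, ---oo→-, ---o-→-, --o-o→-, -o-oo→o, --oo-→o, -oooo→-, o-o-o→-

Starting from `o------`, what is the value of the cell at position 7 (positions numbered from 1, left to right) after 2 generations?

-

-oo----
oo-oo--
position 7 holds -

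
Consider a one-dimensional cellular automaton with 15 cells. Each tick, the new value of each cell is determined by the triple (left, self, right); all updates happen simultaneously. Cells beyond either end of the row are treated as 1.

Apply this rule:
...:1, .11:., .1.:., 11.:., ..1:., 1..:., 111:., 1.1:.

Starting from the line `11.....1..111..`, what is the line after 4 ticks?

tick 1: ...111.........
tick 2: .1.....1111111.
tick 3: ...111.........  (repeats tick 1; period 2)
tick 4: .1.....1111111.

.1.....1111111.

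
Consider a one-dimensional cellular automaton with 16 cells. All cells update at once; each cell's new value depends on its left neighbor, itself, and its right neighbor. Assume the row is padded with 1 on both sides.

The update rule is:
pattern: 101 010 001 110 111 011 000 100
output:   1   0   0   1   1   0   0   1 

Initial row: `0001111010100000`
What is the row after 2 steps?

1100011110101000

1000111101010000
1100011110101000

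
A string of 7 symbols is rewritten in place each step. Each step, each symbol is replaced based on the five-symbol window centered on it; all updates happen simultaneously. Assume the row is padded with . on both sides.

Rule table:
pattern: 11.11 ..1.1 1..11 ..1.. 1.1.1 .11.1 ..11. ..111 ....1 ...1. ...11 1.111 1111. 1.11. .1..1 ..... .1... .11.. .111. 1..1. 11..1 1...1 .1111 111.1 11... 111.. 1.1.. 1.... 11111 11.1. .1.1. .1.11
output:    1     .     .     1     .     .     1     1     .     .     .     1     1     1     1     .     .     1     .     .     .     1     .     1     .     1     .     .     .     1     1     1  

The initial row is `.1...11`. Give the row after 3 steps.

step 1: .1.1.11
step 2: ..1.111
step 3: ...11.1

...11.1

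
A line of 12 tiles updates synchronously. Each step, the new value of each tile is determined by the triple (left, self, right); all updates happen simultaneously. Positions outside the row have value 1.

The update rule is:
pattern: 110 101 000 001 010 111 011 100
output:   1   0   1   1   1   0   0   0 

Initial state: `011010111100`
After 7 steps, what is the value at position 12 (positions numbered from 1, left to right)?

1

step 1: 001010000101
step 2: 011010111100  (repeats step 0; period 2)
step 7: 001010000101
position 12 holds 1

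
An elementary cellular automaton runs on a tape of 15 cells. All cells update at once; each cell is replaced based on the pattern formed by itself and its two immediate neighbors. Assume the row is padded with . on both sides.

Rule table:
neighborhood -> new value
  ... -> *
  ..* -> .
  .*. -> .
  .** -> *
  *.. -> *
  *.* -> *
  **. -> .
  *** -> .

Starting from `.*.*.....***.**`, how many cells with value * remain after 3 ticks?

7

..*.****.*..**.
*..**...*.*.*.*
.*.*.**..*.*.*.
count of *: 7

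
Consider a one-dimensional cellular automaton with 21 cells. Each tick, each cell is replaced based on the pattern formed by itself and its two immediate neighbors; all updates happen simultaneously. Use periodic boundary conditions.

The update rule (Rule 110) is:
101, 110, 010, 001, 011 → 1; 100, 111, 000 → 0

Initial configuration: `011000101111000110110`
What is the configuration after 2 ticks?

111001111001001111110
101011001011011000011

101011001011011000011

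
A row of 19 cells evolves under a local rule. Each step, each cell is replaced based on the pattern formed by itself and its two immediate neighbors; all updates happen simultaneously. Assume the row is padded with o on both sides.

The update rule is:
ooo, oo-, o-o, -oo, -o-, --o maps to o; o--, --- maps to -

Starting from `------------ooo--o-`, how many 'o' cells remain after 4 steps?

-----------oooo-ooo
----------ooooooooo
---------oooooooooo
--------ooooooooooo
count of o: 11

11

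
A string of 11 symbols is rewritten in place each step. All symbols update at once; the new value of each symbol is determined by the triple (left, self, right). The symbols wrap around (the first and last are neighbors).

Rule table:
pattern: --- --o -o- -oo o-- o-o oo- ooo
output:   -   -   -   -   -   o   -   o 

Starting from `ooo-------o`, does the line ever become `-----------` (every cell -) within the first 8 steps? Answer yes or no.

oo---------
-----------
all cells are - at step 2

yes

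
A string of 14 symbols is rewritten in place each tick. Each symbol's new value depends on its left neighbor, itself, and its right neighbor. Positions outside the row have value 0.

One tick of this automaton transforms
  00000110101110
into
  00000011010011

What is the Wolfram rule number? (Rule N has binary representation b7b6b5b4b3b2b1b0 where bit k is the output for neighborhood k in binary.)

position 11: 111 → 0  (bit 7 = 0)
position 6: 110 → 1  (bit 6 = 1)
position 7: 101 → 1  (bit 5 = 1)
position 13: 100 → 1  (bit 4 = 1)
position 5: 011 → 0  (bit 3 = 0)
position 8: 010 → 0  (bit 2 = 0)
position 4: 001 → 0  (bit 1 = 0)
position 0: 000 → 0  (bit 0 = 0)
bits b7..b0 = 01110000 = 112

112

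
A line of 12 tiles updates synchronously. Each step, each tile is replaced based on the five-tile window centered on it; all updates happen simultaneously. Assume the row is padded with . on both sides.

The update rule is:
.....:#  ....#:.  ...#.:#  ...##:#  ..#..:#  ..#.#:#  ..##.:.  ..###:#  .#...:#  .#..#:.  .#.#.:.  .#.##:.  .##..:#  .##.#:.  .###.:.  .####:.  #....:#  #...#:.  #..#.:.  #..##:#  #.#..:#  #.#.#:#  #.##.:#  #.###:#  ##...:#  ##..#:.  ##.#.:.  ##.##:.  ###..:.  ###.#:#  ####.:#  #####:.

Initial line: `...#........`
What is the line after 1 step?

#.##########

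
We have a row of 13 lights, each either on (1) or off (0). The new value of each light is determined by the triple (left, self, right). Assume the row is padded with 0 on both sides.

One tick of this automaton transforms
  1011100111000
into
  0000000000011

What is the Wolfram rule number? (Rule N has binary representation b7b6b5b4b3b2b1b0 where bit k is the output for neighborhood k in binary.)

1

position 3: 111 → 0  (bit 7 = 0)
position 4: 110 → 0  (bit 6 = 0)
position 1: 101 → 0  (bit 5 = 0)
position 5: 100 → 0  (bit 4 = 0)
position 2: 011 → 0  (bit 3 = 0)
position 0: 010 → 0  (bit 2 = 0)
position 6: 001 → 0  (bit 1 = 0)
position 11: 000 → 1  (bit 0 = 1)
bits b7..b0 = 00000001 = 1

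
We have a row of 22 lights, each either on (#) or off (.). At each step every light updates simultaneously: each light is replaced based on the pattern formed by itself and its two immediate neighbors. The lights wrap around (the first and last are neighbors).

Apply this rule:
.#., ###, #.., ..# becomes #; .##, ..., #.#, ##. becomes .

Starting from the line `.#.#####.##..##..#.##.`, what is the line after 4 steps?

##..##..####.#.##.#.#.

##..###....##..###...#
#.##.#.#..#..##.#.#.#.
#....#.######...#.#.#.
##..##..####.#.##.#.#.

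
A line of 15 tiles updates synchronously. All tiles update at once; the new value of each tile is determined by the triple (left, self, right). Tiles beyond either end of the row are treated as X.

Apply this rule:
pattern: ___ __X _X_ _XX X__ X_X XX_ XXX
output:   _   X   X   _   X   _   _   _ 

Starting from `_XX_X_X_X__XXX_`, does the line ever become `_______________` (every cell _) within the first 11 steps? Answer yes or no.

____X_X_XXX____
X__XX_X____X__X
_XX___XX__XXXX_
___X_X__XX_____
X_XX_XXX__X___X
________XXXX_X_
X______X_____X_
_X____XXX___XX_
_XX__X___X_X___
___XXXX_XX_XX_X
X_X____________
step 11 is X_X____________, still not uniform _

no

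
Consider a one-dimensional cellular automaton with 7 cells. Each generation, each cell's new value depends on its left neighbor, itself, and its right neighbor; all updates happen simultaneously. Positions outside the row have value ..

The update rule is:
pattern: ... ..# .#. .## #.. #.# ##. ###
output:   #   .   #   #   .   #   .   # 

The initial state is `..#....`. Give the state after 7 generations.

#.#.###
######.
#####..
####..#
###...#
##..#.#
#...###

#...###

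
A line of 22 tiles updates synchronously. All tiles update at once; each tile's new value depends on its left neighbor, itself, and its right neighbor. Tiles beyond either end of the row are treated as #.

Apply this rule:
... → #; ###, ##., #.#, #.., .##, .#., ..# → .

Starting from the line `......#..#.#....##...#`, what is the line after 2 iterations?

......######....##....

.####........##....#..
......######....##....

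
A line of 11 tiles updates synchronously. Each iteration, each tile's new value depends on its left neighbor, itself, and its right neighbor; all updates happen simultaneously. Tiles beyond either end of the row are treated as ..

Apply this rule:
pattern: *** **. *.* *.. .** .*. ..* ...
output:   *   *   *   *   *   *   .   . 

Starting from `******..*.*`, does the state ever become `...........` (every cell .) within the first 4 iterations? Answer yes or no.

*******.***
***********
***********  (fixed point — unchanged through iteration 4)
iteration 4 is ***********, still not uniform .

no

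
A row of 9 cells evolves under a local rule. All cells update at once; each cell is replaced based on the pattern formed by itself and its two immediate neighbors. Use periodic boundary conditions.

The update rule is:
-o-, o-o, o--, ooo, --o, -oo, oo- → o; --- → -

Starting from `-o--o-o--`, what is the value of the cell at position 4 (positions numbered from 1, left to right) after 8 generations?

o

oooooooo-
ooooooooo
ooooooooo  (fixed point — unchanged through generation 8)
position 4 holds o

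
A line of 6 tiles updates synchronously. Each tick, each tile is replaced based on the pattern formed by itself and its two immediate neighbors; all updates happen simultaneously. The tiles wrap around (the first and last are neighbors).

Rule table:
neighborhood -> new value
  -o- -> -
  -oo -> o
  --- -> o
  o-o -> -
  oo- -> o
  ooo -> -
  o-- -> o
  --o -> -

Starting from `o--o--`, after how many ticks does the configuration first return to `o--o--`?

tick 1: -o--o-
tick 2: --o--o
tick 3: o--o--

3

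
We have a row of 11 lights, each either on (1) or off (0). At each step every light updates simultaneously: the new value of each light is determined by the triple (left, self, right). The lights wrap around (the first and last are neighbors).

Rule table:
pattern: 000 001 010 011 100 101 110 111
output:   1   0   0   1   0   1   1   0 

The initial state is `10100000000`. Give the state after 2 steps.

01001111110
00001000010

00001000010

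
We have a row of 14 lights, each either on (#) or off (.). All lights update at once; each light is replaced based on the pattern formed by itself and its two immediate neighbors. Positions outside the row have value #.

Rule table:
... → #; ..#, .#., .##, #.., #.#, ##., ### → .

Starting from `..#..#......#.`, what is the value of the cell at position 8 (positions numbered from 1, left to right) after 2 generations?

.

.......####...
.#####......#.
position 8 holds .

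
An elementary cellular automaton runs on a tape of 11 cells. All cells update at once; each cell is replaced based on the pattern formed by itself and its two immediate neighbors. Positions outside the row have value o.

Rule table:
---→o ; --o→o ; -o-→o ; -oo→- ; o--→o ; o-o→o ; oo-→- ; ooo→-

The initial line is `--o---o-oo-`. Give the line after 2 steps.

--------oo-

oooooooo--o
--------oo-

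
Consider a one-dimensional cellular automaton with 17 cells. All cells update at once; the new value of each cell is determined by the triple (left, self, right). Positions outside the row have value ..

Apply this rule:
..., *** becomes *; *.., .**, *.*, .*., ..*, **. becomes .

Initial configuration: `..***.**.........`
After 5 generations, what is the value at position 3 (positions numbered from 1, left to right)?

.

generation 1: *..*.....********
generation 2: .....***..******.
generation 3: ****..*....****..
generation 4: .**.....**..**..*
generation 5: ....***..........
position 3 holds .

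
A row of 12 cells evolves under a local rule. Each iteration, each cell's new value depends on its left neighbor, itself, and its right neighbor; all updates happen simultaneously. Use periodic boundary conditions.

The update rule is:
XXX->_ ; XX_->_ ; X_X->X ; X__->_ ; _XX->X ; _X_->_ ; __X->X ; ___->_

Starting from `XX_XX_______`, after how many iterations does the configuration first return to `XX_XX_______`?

12

iteration 1: X_XX_______X
iteration 2: _XX_______XX
iteration 3: XX_______XX_
iteration 4: X_______XX_X
iteration 5: _______XX_XX
iteration 6: ______XX_XX_
iteration 7: _____XX_XX__
iteration 8: ____XX_XX___
iteration 9: ___XX_XX____
iteration 10: __XX_XX_____
iteration 11: _XX_XX______
iteration 12: XX_XX_______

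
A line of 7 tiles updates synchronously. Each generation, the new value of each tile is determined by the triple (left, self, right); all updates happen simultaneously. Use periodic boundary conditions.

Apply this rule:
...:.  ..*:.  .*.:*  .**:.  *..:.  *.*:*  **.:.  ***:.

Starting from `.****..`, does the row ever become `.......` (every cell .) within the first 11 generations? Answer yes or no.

yes

.......
all cells are . at generation 1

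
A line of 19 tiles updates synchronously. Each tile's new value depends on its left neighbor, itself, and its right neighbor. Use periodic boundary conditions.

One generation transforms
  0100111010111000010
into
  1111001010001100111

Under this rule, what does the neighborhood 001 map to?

1

At position 0 the neighborhood is 001; the next row has 1 there.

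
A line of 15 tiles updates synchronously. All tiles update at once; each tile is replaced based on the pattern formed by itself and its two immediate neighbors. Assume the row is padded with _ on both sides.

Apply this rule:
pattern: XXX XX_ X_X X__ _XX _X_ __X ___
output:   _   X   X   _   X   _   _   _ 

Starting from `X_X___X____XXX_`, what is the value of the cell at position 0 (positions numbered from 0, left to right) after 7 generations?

_

_X_________X_X_
____________X__
_______________
_______________  (fixed point — unchanged through generation 7)
position 0 holds _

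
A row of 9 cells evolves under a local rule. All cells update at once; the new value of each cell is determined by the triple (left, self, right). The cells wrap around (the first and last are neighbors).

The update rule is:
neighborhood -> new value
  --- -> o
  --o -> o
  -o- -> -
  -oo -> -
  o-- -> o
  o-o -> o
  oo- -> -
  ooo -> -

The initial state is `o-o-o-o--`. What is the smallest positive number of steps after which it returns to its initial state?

2

step 1: -o-o-o-oo
step 2: o-o-o-o--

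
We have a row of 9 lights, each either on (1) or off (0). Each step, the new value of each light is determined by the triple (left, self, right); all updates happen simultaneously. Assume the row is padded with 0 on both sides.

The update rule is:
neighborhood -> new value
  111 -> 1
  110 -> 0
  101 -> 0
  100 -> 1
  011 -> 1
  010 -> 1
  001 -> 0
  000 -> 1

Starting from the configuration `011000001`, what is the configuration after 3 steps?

010111101
010111001
010110101

010110101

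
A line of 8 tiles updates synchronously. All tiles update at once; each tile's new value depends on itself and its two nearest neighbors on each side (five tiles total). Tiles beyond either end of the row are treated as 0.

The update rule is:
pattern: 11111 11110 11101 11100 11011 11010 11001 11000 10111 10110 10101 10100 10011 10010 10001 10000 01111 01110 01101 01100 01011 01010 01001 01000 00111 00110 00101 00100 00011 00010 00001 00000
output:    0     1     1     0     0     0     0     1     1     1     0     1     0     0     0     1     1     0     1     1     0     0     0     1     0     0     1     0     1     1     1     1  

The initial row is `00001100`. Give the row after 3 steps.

11110111
01110100
10010111

10010111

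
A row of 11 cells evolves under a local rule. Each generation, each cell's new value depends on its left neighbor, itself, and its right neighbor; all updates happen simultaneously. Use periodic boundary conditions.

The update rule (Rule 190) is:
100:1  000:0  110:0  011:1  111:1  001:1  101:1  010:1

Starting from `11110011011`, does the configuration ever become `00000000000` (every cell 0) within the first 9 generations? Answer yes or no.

11101110111
11011101111
10111011111
01110111111
11101111110
11011111101
10111111011
01111110111
11111101110
generation 9 is 11111101110, still not uniform 0

no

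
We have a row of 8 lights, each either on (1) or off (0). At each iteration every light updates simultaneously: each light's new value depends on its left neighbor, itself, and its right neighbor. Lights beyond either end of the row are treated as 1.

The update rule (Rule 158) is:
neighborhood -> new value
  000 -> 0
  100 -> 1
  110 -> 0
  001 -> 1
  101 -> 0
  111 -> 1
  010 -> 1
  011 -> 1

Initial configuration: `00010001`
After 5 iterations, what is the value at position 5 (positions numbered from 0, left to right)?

1

iteration 1: 10111011
iteration 2: 00110011
iteration 3: 11101111
iteration 4: 11001111
iteration 5: 10111111
position 5 holds 1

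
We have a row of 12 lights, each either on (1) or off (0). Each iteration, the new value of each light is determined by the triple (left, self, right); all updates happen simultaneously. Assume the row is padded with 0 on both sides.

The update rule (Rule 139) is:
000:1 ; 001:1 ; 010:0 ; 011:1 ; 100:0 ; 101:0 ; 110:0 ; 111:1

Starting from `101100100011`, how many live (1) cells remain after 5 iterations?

6

iteration 1: 001001001110
iteration 2: 110010011100
iteration 3: 100100111001
iteration 4: 001001110010
iteration 5: 110011100100
count of 1: 6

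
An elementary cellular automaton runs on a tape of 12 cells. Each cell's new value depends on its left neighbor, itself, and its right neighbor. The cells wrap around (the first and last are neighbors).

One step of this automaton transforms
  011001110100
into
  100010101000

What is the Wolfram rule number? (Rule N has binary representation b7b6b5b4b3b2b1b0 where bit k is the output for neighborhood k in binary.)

162

position 6: 111 → 1  (bit 7 = 1)
position 2: 110 → 0  (bit 6 = 0)
position 8: 101 → 1  (bit 5 = 1)
position 3: 100 → 0  (bit 4 = 0)
position 1: 011 → 0  (bit 3 = 0)
position 9: 010 → 0  (bit 2 = 0)
position 0: 001 → 1  (bit 1 = 1)
position 11: 000 → 0  (bit 0 = 0)
bits b7..b0 = 10100010 = 162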